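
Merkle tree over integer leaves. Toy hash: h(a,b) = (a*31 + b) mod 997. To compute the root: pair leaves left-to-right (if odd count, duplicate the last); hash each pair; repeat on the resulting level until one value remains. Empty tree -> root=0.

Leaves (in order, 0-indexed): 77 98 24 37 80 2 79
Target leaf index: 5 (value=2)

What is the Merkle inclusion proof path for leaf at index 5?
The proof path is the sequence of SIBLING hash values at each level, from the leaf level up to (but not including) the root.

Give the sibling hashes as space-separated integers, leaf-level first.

L0 (leaves): [77, 98, 24, 37, 80, 2, 79], target index=5
L1: h(77,98)=(77*31+98)%997=491 [pair 0] h(24,37)=(24*31+37)%997=781 [pair 1] h(80,2)=(80*31+2)%997=488 [pair 2] h(79,79)=(79*31+79)%997=534 [pair 3] -> [491, 781, 488, 534]
  Sibling for proof at L0: 80
L2: h(491,781)=(491*31+781)%997=50 [pair 0] h(488,534)=(488*31+534)%997=707 [pair 1] -> [50, 707]
  Sibling for proof at L1: 534
L3: h(50,707)=(50*31+707)%997=263 [pair 0] -> [263]
  Sibling for proof at L2: 50
Root: 263
Proof path (sibling hashes from leaf to root): [80, 534, 50]

Answer: 80 534 50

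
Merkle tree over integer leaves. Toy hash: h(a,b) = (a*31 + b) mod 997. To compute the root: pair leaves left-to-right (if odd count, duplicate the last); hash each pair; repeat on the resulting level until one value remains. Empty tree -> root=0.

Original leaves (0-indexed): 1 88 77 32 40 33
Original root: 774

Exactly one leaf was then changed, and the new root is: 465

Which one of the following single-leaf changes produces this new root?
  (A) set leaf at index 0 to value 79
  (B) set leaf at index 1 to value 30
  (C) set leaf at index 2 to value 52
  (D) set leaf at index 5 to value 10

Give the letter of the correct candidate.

Answer: A

Derivation:
Original leaves: [1, 88, 77, 32, 40, 33]
Target new root: 465
Try each candidate change and compute the resulting root:
Candidate A: set leaf[0] = 79 -> leaves = [79, 88, 77, 32, 40, 33]
  L0: [79, 88, 77, 32, 40, 33]
  L1: h(79,88)=(79*31+88)%997=543 h(77,32)=(77*31+32)%997=425 h(40,33)=(40*31+33)%997=276 -> [543, 425, 276]
  L2: h(543,425)=(543*31+425)%997=309 h(276,276)=(276*31+276)%997=856 -> [309, 856]
  L3: h(309,856)=(309*31+856)%997=465 -> [465]
  root = 465 == target 465  ** MATCH **
Candidate B: set leaf[1] = 30 -> leaves = [1, 30, 77, 32, 40, 33]
  L0: [1, 30, 77, 32, 40, 33]
  L1: h(1,30)=(1*31+30)%997=61 h(77,32)=(77*31+32)%997=425 h(40,33)=(40*31+33)%997=276 -> [61, 425, 276]
  L2: h(61,425)=(61*31+425)%997=322 h(276,276)=(276*31+276)%997=856 -> [322, 856]
  L3: h(322,856)=(322*31+856)%997=868 -> [868]
  root = 868 != target 465
Candidate C: set leaf[2] = 52 -> leaves = [1, 88, 52, 32, 40, 33]
  L0: [1, 88, 52, 32, 40, 33]
  L1: h(1,88)=(1*31+88)%997=119 h(52,32)=(52*31+32)%997=647 h(40,33)=(40*31+33)%997=276 -> [119, 647, 276]
  L2: h(119,647)=(119*31+647)%997=348 h(276,276)=(276*31+276)%997=856 -> [348, 856]
  L3: h(348,856)=(348*31+856)%997=677 -> [677]
  root = 677 != target 465
Candidate D: set leaf[5] = 10 -> leaves = [1, 88, 77, 32, 40, 10]
  L0: [1, 88, 77, 32, 40, 10]
  L1: h(1,88)=(1*31+88)%997=119 h(77,32)=(77*31+32)%997=425 h(40,10)=(40*31+10)%997=253 -> [119, 425, 253]
  L2: h(119,425)=(119*31+425)%997=126 h(253,253)=(253*31+253)%997=120 -> [126, 120]
  L3: h(126,120)=(126*31+120)%997=38 -> [38]
  root = 38 != target 465
Candidate A produces the target root.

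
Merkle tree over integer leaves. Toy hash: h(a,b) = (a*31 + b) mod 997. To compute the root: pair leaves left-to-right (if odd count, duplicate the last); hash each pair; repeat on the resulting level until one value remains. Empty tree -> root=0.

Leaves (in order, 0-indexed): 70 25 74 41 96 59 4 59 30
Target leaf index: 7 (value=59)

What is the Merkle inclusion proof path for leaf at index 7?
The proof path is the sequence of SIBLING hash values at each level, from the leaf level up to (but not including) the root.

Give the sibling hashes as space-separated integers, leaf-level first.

Answer: 4 44 590 995

Derivation:
L0 (leaves): [70, 25, 74, 41, 96, 59, 4, 59, 30], target index=7
L1: h(70,25)=(70*31+25)%997=201 [pair 0] h(74,41)=(74*31+41)%997=341 [pair 1] h(96,59)=(96*31+59)%997=44 [pair 2] h(4,59)=(4*31+59)%997=183 [pair 3] h(30,30)=(30*31+30)%997=960 [pair 4] -> [201, 341, 44, 183, 960]
  Sibling for proof at L0: 4
L2: h(201,341)=(201*31+341)%997=590 [pair 0] h(44,183)=(44*31+183)%997=550 [pair 1] h(960,960)=(960*31+960)%997=810 [pair 2] -> [590, 550, 810]
  Sibling for proof at L1: 44
L3: h(590,550)=(590*31+550)%997=894 [pair 0] h(810,810)=(810*31+810)%997=995 [pair 1] -> [894, 995]
  Sibling for proof at L2: 590
L4: h(894,995)=(894*31+995)%997=793 [pair 0] -> [793]
  Sibling for proof at L3: 995
Root: 793
Proof path (sibling hashes from leaf to root): [4, 44, 590, 995]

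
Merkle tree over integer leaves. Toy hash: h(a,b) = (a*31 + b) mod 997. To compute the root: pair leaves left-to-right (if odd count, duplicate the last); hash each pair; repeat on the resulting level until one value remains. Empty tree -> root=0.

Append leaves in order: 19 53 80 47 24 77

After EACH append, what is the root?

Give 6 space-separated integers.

After append 19 (leaves=[19]):
  L0: [19]
  root=19
After append 53 (leaves=[19, 53]):
  L0: [19, 53]
  L1: h(19,53)=(19*31+53)%997=642 -> [642]
  root=642
After append 80 (leaves=[19, 53, 80]):
  L0: [19, 53, 80]
  L1: h(19,53)=(19*31+53)%997=642 h(80,80)=(80*31+80)%997=566 -> [642, 566]
  L2: h(642,566)=(642*31+566)%997=528 -> [528]
  root=528
After append 47 (leaves=[19, 53, 80, 47]):
  L0: [19, 53, 80, 47]
  L1: h(19,53)=(19*31+53)%997=642 h(80,47)=(80*31+47)%997=533 -> [642, 533]
  L2: h(642,533)=(642*31+533)%997=495 -> [495]
  root=495
After append 24 (leaves=[19, 53, 80, 47, 24]):
  L0: [19, 53, 80, 47, 24]
  L1: h(19,53)=(19*31+53)%997=642 h(80,47)=(80*31+47)%997=533 h(24,24)=(24*31+24)%997=768 -> [642, 533, 768]
  L2: h(642,533)=(642*31+533)%997=495 h(768,768)=(768*31+768)%997=648 -> [495, 648]
  L3: h(495,648)=(495*31+648)%997=41 -> [41]
  root=41
After append 77 (leaves=[19, 53, 80, 47, 24, 77]):
  L0: [19, 53, 80, 47, 24, 77]
  L1: h(19,53)=(19*31+53)%997=642 h(80,47)=(80*31+47)%997=533 h(24,77)=(24*31+77)%997=821 -> [642, 533, 821]
  L2: h(642,533)=(642*31+533)%997=495 h(821,821)=(821*31+821)%997=350 -> [495, 350]
  L3: h(495,350)=(495*31+350)%997=740 -> [740]
  root=740

Answer: 19 642 528 495 41 740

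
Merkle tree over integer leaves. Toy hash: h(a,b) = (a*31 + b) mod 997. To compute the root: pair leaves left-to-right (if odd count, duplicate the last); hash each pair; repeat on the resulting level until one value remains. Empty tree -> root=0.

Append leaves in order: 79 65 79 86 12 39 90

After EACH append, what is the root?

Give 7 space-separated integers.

After append 79 (leaves=[79]):
  L0: [79]
  root=79
After append 65 (leaves=[79, 65]):
  L0: [79, 65]
  L1: h(79,65)=(79*31+65)%997=520 -> [520]
  root=520
After append 79 (leaves=[79, 65, 79]):
  L0: [79, 65, 79]
  L1: h(79,65)=(79*31+65)%997=520 h(79,79)=(79*31+79)%997=534 -> [520, 534]
  L2: h(520,534)=(520*31+534)%997=702 -> [702]
  root=702
After append 86 (leaves=[79, 65, 79, 86]):
  L0: [79, 65, 79, 86]
  L1: h(79,65)=(79*31+65)%997=520 h(79,86)=(79*31+86)%997=541 -> [520, 541]
  L2: h(520,541)=(520*31+541)%997=709 -> [709]
  root=709
After append 12 (leaves=[79, 65, 79, 86, 12]):
  L0: [79, 65, 79, 86, 12]
  L1: h(79,65)=(79*31+65)%997=520 h(79,86)=(79*31+86)%997=541 h(12,12)=(12*31+12)%997=384 -> [520, 541, 384]
  L2: h(520,541)=(520*31+541)%997=709 h(384,384)=(384*31+384)%997=324 -> [709, 324]
  L3: h(709,324)=(709*31+324)%997=369 -> [369]
  root=369
After append 39 (leaves=[79, 65, 79, 86, 12, 39]):
  L0: [79, 65, 79, 86, 12, 39]
  L1: h(79,65)=(79*31+65)%997=520 h(79,86)=(79*31+86)%997=541 h(12,39)=(12*31+39)%997=411 -> [520, 541, 411]
  L2: h(520,541)=(520*31+541)%997=709 h(411,411)=(411*31+411)%997=191 -> [709, 191]
  L3: h(709,191)=(709*31+191)%997=236 -> [236]
  root=236
After append 90 (leaves=[79, 65, 79, 86, 12, 39, 90]):
  L0: [79, 65, 79, 86, 12, 39, 90]
  L1: h(79,65)=(79*31+65)%997=520 h(79,86)=(79*31+86)%997=541 h(12,39)=(12*31+39)%997=411 h(90,90)=(90*31+90)%997=886 -> [520, 541, 411, 886]
  L2: h(520,541)=(520*31+541)%997=709 h(411,886)=(411*31+886)%997=666 -> [709, 666]
  L3: h(709,666)=(709*31+666)%997=711 -> [711]
  root=711

Answer: 79 520 702 709 369 236 711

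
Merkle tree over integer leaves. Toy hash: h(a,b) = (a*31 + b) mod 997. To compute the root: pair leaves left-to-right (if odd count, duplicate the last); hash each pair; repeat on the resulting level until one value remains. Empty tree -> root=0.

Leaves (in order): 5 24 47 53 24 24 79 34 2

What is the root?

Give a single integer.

Answer: 317

Derivation:
L0: [5, 24, 47, 53, 24, 24, 79, 34, 2]
L1: h(5,24)=(5*31+24)%997=179 h(47,53)=(47*31+53)%997=513 h(24,24)=(24*31+24)%997=768 h(79,34)=(79*31+34)%997=489 h(2,2)=(2*31+2)%997=64 -> [179, 513, 768, 489, 64]
L2: h(179,513)=(179*31+513)%997=80 h(768,489)=(768*31+489)%997=369 h(64,64)=(64*31+64)%997=54 -> [80, 369, 54]
L3: h(80,369)=(80*31+369)%997=855 h(54,54)=(54*31+54)%997=731 -> [855, 731]
L4: h(855,731)=(855*31+731)%997=317 -> [317]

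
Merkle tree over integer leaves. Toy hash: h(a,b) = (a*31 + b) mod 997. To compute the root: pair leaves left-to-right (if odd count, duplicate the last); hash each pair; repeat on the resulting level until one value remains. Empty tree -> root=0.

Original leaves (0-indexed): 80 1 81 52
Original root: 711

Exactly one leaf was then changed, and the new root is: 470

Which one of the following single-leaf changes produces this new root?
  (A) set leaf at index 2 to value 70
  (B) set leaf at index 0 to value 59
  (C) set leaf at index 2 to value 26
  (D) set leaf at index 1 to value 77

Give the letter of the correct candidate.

Answer: B

Derivation:
Original leaves: [80, 1, 81, 52]
Target new root: 470
Try each candidate change and compute the resulting root:
Candidate A: set leaf[2] = 70 -> leaves = [80, 1, 70, 52]
  L0: [80, 1, 70, 52]
  L1: h(80,1)=(80*31+1)%997=487 h(70,52)=(70*31+52)%997=228 -> [487, 228]
  L2: h(487,228)=(487*31+228)%997=370 -> [370]
  root = 370 != target 470
Candidate B: set leaf[0] = 59 -> leaves = [59, 1, 81, 52]
  L0: [59, 1, 81, 52]
  L1: h(59,1)=(59*31+1)%997=833 h(81,52)=(81*31+52)%997=569 -> [833, 569]
  L2: h(833,569)=(833*31+569)%997=470 -> [470]
  root = 470 == target 470  ** MATCH **
Candidate C: set leaf[2] = 26 -> leaves = [80, 1, 26, 52]
  L0: [80, 1, 26, 52]
  L1: h(80,1)=(80*31+1)%997=487 h(26,52)=(26*31+52)%997=858 -> [487, 858]
  L2: h(487,858)=(487*31+858)%997=3 -> [3]
  root = 3 != target 470
Candidate D: set leaf[1] = 77 -> leaves = [80, 77, 81, 52]
  L0: [80, 77, 81, 52]
  L1: h(80,77)=(80*31+77)%997=563 h(81,52)=(81*31+52)%997=569 -> [563, 569]
  L2: h(563,569)=(563*31+569)%997=76 -> [76]
  root = 76 != target 470
Candidate B produces the target root.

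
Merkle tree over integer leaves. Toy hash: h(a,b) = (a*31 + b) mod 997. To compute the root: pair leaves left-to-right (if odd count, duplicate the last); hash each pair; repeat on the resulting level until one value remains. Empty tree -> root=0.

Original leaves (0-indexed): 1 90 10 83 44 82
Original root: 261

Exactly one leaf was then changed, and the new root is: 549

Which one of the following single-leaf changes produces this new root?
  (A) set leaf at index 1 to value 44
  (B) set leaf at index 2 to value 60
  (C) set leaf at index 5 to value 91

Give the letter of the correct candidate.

Answer: C

Derivation:
Original leaves: [1, 90, 10, 83, 44, 82]
Target new root: 549
Try each candidate change and compute the resulting root:
Candidate A: set leaf[1] = 44 -> leaves = [1, 44, 10, 83, 44, 82]
  L0: [1, 44, 10, 83, 44, 82]
  L1: h(1,44)=(1*31+44)%997=75 h(10,83)=(10*31+83)%997=393 h(44,82)=(44*31+82)%997=449 -> [75, 393, 449]
  L2: h(75,393)=(75*31+393)%997=724 h(449,449)=(449*31+449)%997=410 -> [724, 410]
  L3: h(724,410)=(724*31+410)%997=920 -> [920]
  root = 920 != target 549
Candidate B: set leaf[2] = 60 -> leaves = [1, 90, 60, 83, 44, 82]
  L0: [1, 90, 60, 83, 44, 82]
  L1: h(1,90)=(1*31+90)%997=121 h(60,83)=(60*31+83)%997=946 h(44,82)=(44*31+82)%997=449 -> [121, 946, 449]
  L2: h(121,946)=(121*31+946)%997=709 h(449,449)=(449*31+449)%997=410 -> [709, 410]
  L3: h(709,410)=(709*31+410)%997=455 -> [455]
  root = 455 != target 549
Candidate C: set leaf[5] = 91 -> leaves = [1, 90, 10, 83, 44, 91]
  L0: [1, 90, 10, 83, 44, 91]
  L1: h(1,90)=(1*31+90)%997=121 h(10,83)=(10*31+83)%997=393 h(44,91)=(44*31+91)%997=458 -> [121, 393, 458]
  L2: h(121,393)=(121*31+393)%997=156 h(458,458)=(458*31+458)%997=698 -> [156, 698]
  L3: h(156,698)=(156*31+698)%997=549 -> [549]
  root = 549 == target 549  ** MATCH **
Candidate C produces the target root.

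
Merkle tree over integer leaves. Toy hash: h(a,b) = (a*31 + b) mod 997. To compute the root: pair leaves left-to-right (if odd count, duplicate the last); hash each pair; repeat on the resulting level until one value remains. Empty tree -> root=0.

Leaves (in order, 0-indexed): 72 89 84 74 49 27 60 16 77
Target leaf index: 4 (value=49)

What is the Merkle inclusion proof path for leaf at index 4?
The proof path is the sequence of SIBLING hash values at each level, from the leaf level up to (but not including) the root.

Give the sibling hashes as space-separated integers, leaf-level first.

Answer: 27 879 851 726

Derivation:
L0 (leaves): [72, 89, 84, 74, 49, 27, 60, 16, 77], target index=4
L1: h(72,89)=(72*31+89)%997=327 [pair 0] h(84,74)=(84*31+74)%997=684 [pair 1] h(49,27)=(49*31+27)%997=549 [pair 2] h(60,16)=(60*31+16)%997=879 [pair 3] h(77,77)=(77*31+77)%997=470 [pair 4] -> [327, 684, 549, 879, 470]
  Sibling for proof at L0: 27
L2: h(327,684)=(327*31+684)%997=851 [pair 0] h(549,879)=(549*31+879)%997=949 [pair 1] h(470,470)=(470*31+470)%997=85 [pair 2] -> [851, 949, 85]
  Sibling for proof at L1: 879
L3: h(851,949)=(851*31+949)%997=411 [pair 0] h(85,85)=(85*31+85)%997=726 [pair 1] -> [411, 726]
  Sibling for proof at L2: 851
L4: h(411,726)=(411*31+726)%997=506 [pair 0] -> [506]
  Sibling for proof at L3: 726
Root: 506
Proof path (sibling hashes from leaf to root): [27, 879, 851, 726]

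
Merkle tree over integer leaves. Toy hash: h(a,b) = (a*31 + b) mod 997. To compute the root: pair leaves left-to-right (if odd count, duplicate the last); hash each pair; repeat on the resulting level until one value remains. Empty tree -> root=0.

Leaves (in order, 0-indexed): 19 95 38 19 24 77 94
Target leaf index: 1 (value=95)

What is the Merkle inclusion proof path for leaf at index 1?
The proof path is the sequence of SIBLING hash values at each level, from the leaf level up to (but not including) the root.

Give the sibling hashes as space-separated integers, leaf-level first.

Answer: 19 200 543

Derivation:
L0 (leaves): [19, 95, 38, 19, 24, 77, 94], target index=1
L1: h(19,95)=(19*31+95)%997=684 [pair 0] h(38,19)=(38*31+19)%997=200 [pair 1] h(24,77)=(24*31+77)%997=821 [pair 2] h(94,94)=(94*31+94)%997=17 [pair 3] -> [684, 200, 821, 17]
  Sibling for proof at L0: 19
L2: h(684,200)=(684*31+200)%997=467 [pair 0] h(821,17)=(821*31+17)%997=543 [pair 1] -> [467, 543]
  Sibling for proof at L1: 200
L3: h(467,543)=(467*31+543)%997=65 [pair 0] -> [65]
  Sibling for proof at L2: 543
Root: 65
Proof path (sibling hashes from leaf to root): [19, 200, 543]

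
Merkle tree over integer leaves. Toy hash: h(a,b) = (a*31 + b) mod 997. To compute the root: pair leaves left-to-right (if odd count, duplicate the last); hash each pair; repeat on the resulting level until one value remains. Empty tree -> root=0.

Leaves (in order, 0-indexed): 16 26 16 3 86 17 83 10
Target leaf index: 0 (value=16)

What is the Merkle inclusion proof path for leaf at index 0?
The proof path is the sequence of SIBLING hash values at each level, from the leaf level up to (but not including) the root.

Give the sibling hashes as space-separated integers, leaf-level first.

L0 (leaves): [16, 26, 16, 3, 86, 17, 83, 10], target index=0
L1: h(16,26)=(16*31+26)%997=522 [pair 0] h(16,3)=(16*31+3)%997=499 [pair 1] h(86,17)=(86*31+17)%997=689 [pair 2] h(83,10)=(83*31+10)%997=589 [pair 3] -> [522, 499, 689, 589]
  Sibling for proof at L0: 26
L2: h(522,499)=(522*31+499)%997=729 [pair 0] h(689,589)=(689*31+589)%997=14 [pair 1] -> [729, 14]
  Sibling for proof at L1: 499
L3: h(729,14)=(729*31+14)%997=679 [pair 0] -> [679]
  Sibling for proof at L2: 14
Root: 679
Proof path (sibling hashes from leaf to root): [26, 499, 14]

Answer: 26 499 14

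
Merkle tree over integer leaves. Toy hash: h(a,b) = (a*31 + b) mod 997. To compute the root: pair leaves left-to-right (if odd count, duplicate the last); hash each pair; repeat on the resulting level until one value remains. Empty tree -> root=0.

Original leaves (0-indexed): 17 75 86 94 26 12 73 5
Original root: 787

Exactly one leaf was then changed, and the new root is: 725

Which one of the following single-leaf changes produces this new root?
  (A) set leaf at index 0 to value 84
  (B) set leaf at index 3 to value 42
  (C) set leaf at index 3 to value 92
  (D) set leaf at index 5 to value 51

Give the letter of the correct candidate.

Original leaves: [17, 75, 86, 94, 26, 12, 73, 5]
Target new root: 725
Try each candidate change and compute the resulting root:
Candidate A: set leaf[0] = 84 -> leaves = [84, 75, 86, 94, 26, 12, 73, 5]
  L0: [84, 75, 86, 94, 26, 12, 73, 5]
  L1: h(84,75)=(84*31+75)%997=685 h(86,94)=(86*31+94)%997=766 h(26,12)=(26*31+12)%997=818 h(73,5)=(73*31+5)%997=274 -> [685, 766, 818, 274]
  L2: h(685,766)=(685*31+766)%997=67 h(818,274)=(818*31+274)%997=707 -> [67, 707]
  L3: h(67,707)=(67*31+707)%997=790 -> [790]
  root = 790 != target 725
Candidate B: set leaf[3] = 42 -> leaves = [17, 75, 86, 42, 26, 12, 73, 5]
  L0: [17, 75, 86, 42, 26, 12, 73, 5]
  L1: h(17,75)=(17*31+75)%997=602 h(86,42)=(86*31+42)%997=714 h(26,12)=(26*31+12)%997=818 h(73,5)=(73*31+5)%997=274 -> [602, 714, 818, 274]
  L2: h(602,714)=(602*31+714)%997=433 h(818,274)=(818*31+274)%997=707 -> [433, 707]
  L3: h(433,707)=(433*31+707)%997=172 -> [172]
  root = 172 != target 725
Candidate C: set leaf[3] = 92 -> leaves = [17, 75, 86, 92, 26, 12, 73, 5]
  L0: [17, 75, 86, 92, 26, 12, 73, 5]
  L1: h(17,75)=(17*31+75)%997=602 h(86,92)=(86*31+92)%997=764 h(26,12)=(26*31+12)%997=818 h(73,5)=(73*31+5)%997=274 -> [602, 764, 818, 274]
  L2: h(602,764)=(602*31+764)%997=483 h(818,274)=(818*31+274)%997=707 -> [483, 707]
  L3: h(483,707)=(483*31+707)%997=725 -> [725]
  root = 725 == target 725  ** MATCH **
Candidate D: set leaf[5] = 51 -> leaves = [17, 75, 86, 94, 26, 51, 73, 5]
  L0: [17, 75, 86, 94, 26, 51, 73, 5]
  L1: h(17,75)=(17*31+75)%997=602 h(86,94)=(86*31+94)%997=766 h(26,51)=(26*31+51)%997=857 h(73,5)=(73*31+5)%997=274 -> [602, 766, 857, 274]
  L2: h(602,766)=(602*31+766)%997=485 h(857,274)=(857*31+274)%997=919 -> [485, 919]
  L3: h(485,919)=(485*31+919)%997=2 -> [2]
  root = 2 != target 725
Candidate C produces the target root.

Answer: C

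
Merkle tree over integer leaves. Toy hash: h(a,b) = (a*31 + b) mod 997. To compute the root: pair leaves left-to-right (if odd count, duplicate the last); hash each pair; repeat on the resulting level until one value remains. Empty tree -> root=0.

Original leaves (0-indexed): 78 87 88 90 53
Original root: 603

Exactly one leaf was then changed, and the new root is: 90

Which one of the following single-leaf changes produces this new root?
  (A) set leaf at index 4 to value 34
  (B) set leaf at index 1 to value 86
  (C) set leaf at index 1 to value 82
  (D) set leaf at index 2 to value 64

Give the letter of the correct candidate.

Original leaves: [78, 87, 88, 90, 53]
Target new root: 90
Try each candidate change and compute the resulting root:
Candidate A: set leaf[4] = 34 -> leaves = [78, 87, 88, 90, 34]
  L0: [78, 87, 88, 90, 34]
  L1: h(78,87)=(78*31+87)%997=511 h(88,90)=(88*31+90)%997=824 h(34,34)=(34*31+34)%997=91 -> [511, 824, 91]
  L2: h(511,824)=(511*31+824)%997=713 h(91,91)=(91*31+91)%997=918 -> [713, 918]
  L3: h(713,918)=(713*31+918)%997=90 -> [90]
  root = 90 == target 90  ** MATCH **
Candidate B: set leaf[1] = 86 -> leaves = [78, 86, 88, 90, 53]
  L0: [78, 86, 88, 90, 53]
  L1: h(78,86)=(78*31+86)%997=510 h(88,90)=(88*31+90)%997=824 h(53,53)=(53*31+53)%997=699 -> [510, 824, 699]
  L2: h(510,824)=(510*31+824)%997=682 h(699,699)=(699*31+699)%997=434 -> [682, 434]
  L3: h(682,434)=(682*31+434)%997=639 -> [639]
  root = 639 != target 90
Candidate C: set leaf[1] = 82 -> leaves = [78, 82, 88, 90, 53]
  L0: [78, 82, 88, 90, 53]
  L1: h(78,82)=(78*31+82)%997=506 h(88,90)=(88*31+90)%997=824 h(53,53)=(53*31+53)%997=699 -> [506, 824, 699]
  L2: h(506,824)=(506*31+824)%997=558 h(699,699)=(699*31+699)%997=434 -> [558, 434]
  L3: h(558,434)=(558*31+434)%997=783 -> [783]
  root = 783 != target 90
Candidate D: set leaf[2] = 64 -> leaves = [78, 87, 64, 90, 53]
  L0: [78, 87, 64, 90, 53]
  L1: h(78,87)=(78*31+87)%997=511 h(64,90)=(64*31+90)%997=80 h(53,53)=(53*31+53)%997=699 -> [511, 80, 699]
  L2: h(511,80)=(511*31+80)%997=966 h(699,699)=(699*31+699)%997=434 -> [966, 434]
  L3: h(966,434)=(966*31+434)%997=470 -> [470]
  root = 470 != target 90
Candidate A produces the target root.

Answer: A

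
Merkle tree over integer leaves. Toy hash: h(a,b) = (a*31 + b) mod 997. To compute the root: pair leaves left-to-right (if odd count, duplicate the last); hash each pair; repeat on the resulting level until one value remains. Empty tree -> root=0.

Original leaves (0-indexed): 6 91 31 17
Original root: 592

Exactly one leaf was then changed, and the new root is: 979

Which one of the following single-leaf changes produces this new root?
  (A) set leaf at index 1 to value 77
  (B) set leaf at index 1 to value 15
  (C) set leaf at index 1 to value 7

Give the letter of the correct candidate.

Answer: C

Derivation:
Original leaves: [6, 91, 31, 17]
Target new root: 979
Try each candidate change and compute the resulting root:
Candidate A: set leaf[1] = 77 -> leaves = [6, 77, 31, 17]
  L0: [6, 77, 31, 17]
  L1: h(6,77)=(6*31+77)%997=263 h(31,17)=(31*31+17)%997=978 -> [263, 978]
  L2: h(263,978)=(263*31+978)%997=158 -> [158]
  root = 158 != target 979
Candidate B: set leaf[1] = 15 -> leaves = [6, 15, 31, 17]
  L0: [6, 15, 31, 17]
  L1: h(6,15)=(6*31+15)%997=201 h(31,17)=(31*31+17)%997=978 -> [201, 978]
  L2: h(201,978)=(201*31+978)%997=230 -> [230]
  root = 230 != target 979
Candidate C: set leaf[1] = 7 -> leaves = [6, 7, 31, 17]
  L0: [6, 7, 31, 17]
  L1: h(6,7)=(6*31+7)%997=193 h(31,17)=(31*31+17)%997=978 -> [193, 978]
  L2: h(193,978)=(193*31+978)%997=979 -> [979]
  root = 979 == target 979  ** MATCH **
Candidate C produces the target root.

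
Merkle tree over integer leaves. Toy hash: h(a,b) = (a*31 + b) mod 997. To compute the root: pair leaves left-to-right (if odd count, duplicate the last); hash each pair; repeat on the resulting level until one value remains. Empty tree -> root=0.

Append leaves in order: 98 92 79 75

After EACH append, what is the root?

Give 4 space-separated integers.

Answer: 98 139 855 851

Derivation:
After append 98 (leaves=[98]):
  L0: [98]
  root=98
After append 92 (leaves=[98, 92]):
  L0: [98, 92]
  L1: h(98,92)=(98*31+92)%997=139 -> [139]
  root=139
After append 79 (leaves=[98, 92, 79]):
  L0: [98, 92, 79]
  L1: h(98,92)=(98*31+92)%997=139 h(79,79)=(79*31+79)%997=534 -> [139, 534]
  L2: h(139,534)=(139*31+534)%997=855 -> [855]
  root=855
After append 75 (leaves=[98, 92, 79, 75]):
  L0: [98, 92, 79, 75]
  L1: h(98,92)=(98*31+92)%997=139 h(79,75)=(79*31+75)%997=530 -> [139, 530]
  L2: h(139,530)=(139*31+530)%997=851 -> [851]
  root=851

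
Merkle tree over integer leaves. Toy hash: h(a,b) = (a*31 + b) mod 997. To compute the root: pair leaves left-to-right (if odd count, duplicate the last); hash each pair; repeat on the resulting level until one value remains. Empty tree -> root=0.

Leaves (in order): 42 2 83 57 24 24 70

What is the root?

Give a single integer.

Answer: 814

Derivation:
L0: [42, 2, 83, 57, 24, 24, 70]
L1: h(42,2)=(42*31+2)%997=307 h(83,57)=(83*31+57)%997=636 h(24,24)=(24*31+24)%997=768 h(70,70)=(70*31+70)%997=246 -> [307, 636, 768, 246]
L2: h(307,636)=(307*31+636)%997=183 h(768,246)=(768*31+246)%997=126 -> [183, 126]
L3: h(183,126)=(183*31+126)%997=814 -> [814]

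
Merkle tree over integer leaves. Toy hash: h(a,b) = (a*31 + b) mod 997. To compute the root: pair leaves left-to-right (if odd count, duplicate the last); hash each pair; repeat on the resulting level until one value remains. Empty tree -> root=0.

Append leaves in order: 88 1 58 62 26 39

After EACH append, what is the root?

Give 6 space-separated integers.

Answer: 88 735 713 717 995 414

Derivation:
After append 88 (leaves=[88]):
  L0: [88]
  root=88
After append 1 (leaves=[88, 1]):
  L0: [88, 1]
  L1: h(88,1)=(88*31+1)%997=735 -> [735]
  root=735
After append 58 (leaves=[88, 1, 58]):
  L0: [88, 1, 58]
  L1: h(88,1)=(88*31+1)%997=735 h(58,58)=(58*31+58)%997=859 -> [735, 859]
  L2: h(735,859)=(735*31+859)%997=713 -> [713]
  root=713
After append 62 (leaves=[88, 1, 58, 62]):
  L0: [88, 1, 58, 62]
  L1: h(88,1)=(88*31+1)%997=735 h(58,62)=(58*31+62)%997=863 -> [735, 863]
  L2: h(735,863)=(735*31+863)%997=717 -> [717]
  root=717
After append 26 (leaves=[88, 1, 58, 62, 26]):
  L0: [88, 1, 58, 62, 26]
  L1: h(88,1)=(88*31+1)%997=735 h(58,62)=(58*31+62)%997=863 h(26,26)=(26*31+26)%997=832 -> [735, 863, 832]
  L2: h(735,863)=(735*31+863)%997=717 h(832,832)=(832*31+832)%997=702 -> [717, 702]
  L3: h(717,702)=(717*31+702)%997=995 -> [995]
  root=995
After append 39 (leaves=[88, 1, 58, 62, 26, 39]):
  L0: [88, 1, 58, 62, 26, 39]
  L1: h(88,1)=(88*31+1)%997=735 h(58,62)=(58*31+62)%997=863 h(26,39)=(26*31+39)%997=845 -> [735, 863, 845]
  L2: h(735,863)=(735*31+863)%997=717 h(845,845)=(845*31+845)%997=121 -> [717, 121]
  L3: h(717,121)=(717*31+121)%997=414 -> [414]
  root=414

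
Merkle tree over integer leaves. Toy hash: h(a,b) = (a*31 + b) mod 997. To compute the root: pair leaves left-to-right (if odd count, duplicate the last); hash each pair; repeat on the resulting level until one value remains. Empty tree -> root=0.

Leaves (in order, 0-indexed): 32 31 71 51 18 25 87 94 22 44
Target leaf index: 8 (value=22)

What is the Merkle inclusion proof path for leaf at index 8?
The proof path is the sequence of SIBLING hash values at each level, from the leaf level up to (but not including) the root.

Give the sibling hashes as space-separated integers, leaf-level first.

L0 (leaves): [32, 31, 71, 51, 18, 25, 87, 94, 22, 44], target index=8
L1: h(32,31)=(32*31+31)%997=26 [pair 0] h(71,51)=(71*31+51)%997=258 [pair 1] h(18,25)=(18*31+25)%997=583 [pair 2] h(87,94)=(87*31+94)%997=797 [pair 3] h(22,44)=(22*31+44)%997=726 [pair 4] -> [26, 258, 583, 797, 726]
  Sibling for proof at L0: 44
L2: h(26,258)=(26*31+258)%997=67 [pair 0] h(583,797)=(583*31+797)%997=924 [pair 1] h(726,726)=(726*31+726)%997=301 [pair 2] -> [67, 924, 301]
  Sibling for proof at L1: 726
L3: h(67,924)=(67*31+924)%997=10 [pair 0] h(301,301)=(301*31+301)%997=659 [pair 1] -> [10, 659]
  Sibling for proof at L2: 301
L4: h(10,659)=(10*31+659)%997=969 [pair 0] -> [969]
  Sibling for proof at L3: 10
Root: 969
Proof path (sibling hashes from leaf to root): [44, 726, 301, 10]

Answer: 44 726 301 10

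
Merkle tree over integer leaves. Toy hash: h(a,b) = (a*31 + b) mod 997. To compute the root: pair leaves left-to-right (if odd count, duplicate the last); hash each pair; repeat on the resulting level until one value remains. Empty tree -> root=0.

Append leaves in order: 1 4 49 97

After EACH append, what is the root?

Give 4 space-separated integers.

Answer: 1 35 659 707

Derivation:
After append 1 (leaves=[1]):
  L0: [1]
  root=1
After append 4 (leaves=[1, 4]):
  L0: [1, 4]
  L1: h(1,4)=(1*31+4)%997=35 -> [35]
  root=35
After append 49 (leaves=[1, 4, 49]):
  L0: [1, 4, 49]
  L1: h(1,4)=(1*31+4)%997=35 h(49,49)=(49*31+49)%997=571 -> [35, 571]
  L2: h(35,571)=(35*31+571)%997=659 -> [659]
  root=659
After append 97 (leaves=[1, 4, 49, 97]):
  L0: [1, 4, 49, 97]
  L1: h(1,4)=(1*31+4)%997=35 h(49,97)=(49*31+97)%997=619 -> [35, 619]
  L2: h(35,619)=(35*31+619)%997=707 -> [707]
  root=707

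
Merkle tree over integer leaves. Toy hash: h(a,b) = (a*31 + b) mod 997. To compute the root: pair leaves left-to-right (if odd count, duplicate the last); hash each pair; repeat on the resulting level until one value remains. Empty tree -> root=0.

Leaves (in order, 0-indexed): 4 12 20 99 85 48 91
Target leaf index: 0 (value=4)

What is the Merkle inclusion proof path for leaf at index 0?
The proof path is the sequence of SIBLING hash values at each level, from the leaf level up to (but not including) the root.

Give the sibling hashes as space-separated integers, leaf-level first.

L0 (leaves): [4, 12, 20, 99, 85, 48, 91], target index=0
L1: h(4,12)=(4*31+12)%997=136 [pair 0] h(20,99)=(20*31+99)%997=719 [pair 1] h(85,48)=(85*31+48)%997=689 [pair 2] h(91,91)=(91*31+91)%997=918 [pair 3] -> [136, 719, 689, 918]
  Sibling for proof at L0: 12
L2: h(136,719)=(136*31+719)%997=947 [pair 0] h(689,918)=(689*31+918)%997=343 [pair 1] -> [947, 343]
  Sibling for proof at L1: 719
L3: h(947,343)=(947*31+343)%997=787 [pair 0] -> [787]
  Sibling for proof at L2: 343
Root: 787
Proof path (sibling hashes from leaf to root): [12, 719, 343]

Answer: 12 719 343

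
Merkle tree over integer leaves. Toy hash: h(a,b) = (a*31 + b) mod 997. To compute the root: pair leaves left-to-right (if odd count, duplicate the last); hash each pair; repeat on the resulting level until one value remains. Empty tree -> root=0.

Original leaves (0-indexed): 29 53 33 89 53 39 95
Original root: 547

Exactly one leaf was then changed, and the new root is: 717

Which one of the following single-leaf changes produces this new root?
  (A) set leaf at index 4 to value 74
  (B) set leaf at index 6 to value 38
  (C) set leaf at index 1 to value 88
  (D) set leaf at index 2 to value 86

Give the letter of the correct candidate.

Original leaves: [29, 53, 33, 89, 53, 39, 95]
Target new root: 717
Try each candidate change and compute the resulting root:
Candidate A: set leaf[4] = 74 -> leaves = [29, 53, 33, 89, 74, 39, 95]
  L0: [29, 53, 33, 89, 74, 39, 95]
  L1: h(29,53)=(29*31+53)%997=952 h(33,89)=(33*31+89)%997=115 h(74,39)=(74*31+39)%997=339 h(95,95)=(95*31+95)%997=49 -> [952, 115, 339, 49]
  L2: h(952,115)=(952*31+115)%997=714 h(339,49)=(339*31+49)%997=588 -> [714, 588]
  L3: h(714,588)=(714*31+588)%997=788 -> [788]
  root = 788 != target 717
Candidate B: set leaf[6] = 38 -> leaves = [29, 53, 33, 89, 53, 39, 38]
  L0: [29, 53, 33, 89, 53, 39, 38]
  L1: h(29,53)=(29*31+53)%997=952 h(33,89)=(33*31+89)%997=115 h(53,39)=(53*31+39)%997=685 h(38,38)=(38*31+38)%997=219 -> [952, 115, 685, 219]
  L2: h(952,115)=(952*31+115)%997=714 h(685,219)=(685*31+219)%997=517 -> [714, 517]
  L3: h(714,517)=(714*31+517)%997=717 -> [717]
  root = 717 == target 717  ** MATCH **
Candidate C: set leaf[1] = 88 -> leaves = [29, 88, 33, 89, 53, 39, 95]
  L0: [29, 88, 33, 89, 53, 39, 95]
  L1: h(29,88)=(29*31+88)%997=987 h(33,89)=(33*31+89)%997=115 h(53,39)=(53*31+39)%997=685 h(95,95)=(95*31+95)%997=49 -> [987, 115, 685, 49]
  L2: h(987,115)=(987*31+115)%997=802 h(685,49)=(685*31+49)%997=347 -> [802, 347]
  L3: h(802,347)=(802*31+347)%997=284 -> [284]
  root = 284 != target 717
Candidate D: set leaf[2] = 86 -> leaves = [29, 53, 86, 89, 53, 39, 95]
  L0: [29, 53, 86, 89, 53, 39, 95]
  L1: h(29,53)=(29*31+53)%997=952 h(86,89)=(86*31+89)%997=761 h(53,39)=(53*31+39)%997=685 h(95,95)=(95*31+95)%997=49 -> [952, 761, 685, 49]
  L2: h(952,761)=(952*31+761)%997=363 h(685,49)=(685*31+49)%997=347 -> [363, 347]
  L3: h(363,347)=(363*31+347)%997=633 -> [633]
  root = 633 != target 717
Candidate B produces the target root.

Answer: B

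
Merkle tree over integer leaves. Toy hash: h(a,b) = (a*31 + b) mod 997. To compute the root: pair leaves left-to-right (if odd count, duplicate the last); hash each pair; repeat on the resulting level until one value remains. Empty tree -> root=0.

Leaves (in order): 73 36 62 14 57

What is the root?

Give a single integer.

L0: [73, 36, 62, 14, 57]
L1: h(73,36)=(73*31+36)%997=305 h(62,14)=(62*31+14)%997=939 h(57,57)=(57*31+57)%997=827 -> [305, 939, 827]
L2: h(305,939)=(305*31+939)%997=424 h(827,827)=(827*31+827)%997=542 -> [424, 542]
L3: h(424,542)=(424*31+542)%997=725 -> [725]

Answer: 725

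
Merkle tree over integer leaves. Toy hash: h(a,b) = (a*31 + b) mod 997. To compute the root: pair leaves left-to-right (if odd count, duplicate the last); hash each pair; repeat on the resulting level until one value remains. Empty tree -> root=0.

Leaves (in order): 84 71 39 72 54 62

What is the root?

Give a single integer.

L0: [84, 71, 39, 72, 54, 62]
L1: h(84,71)=(84*31+71)%997=681 h(39,72)=(39*31+72)%997=284 h(54,62)=(54*31+62)%997=739 -> [681, 284, 739]
L2: h(681,284)=(681*31+284)%997=458 h(739,739)=(739*31+739)%997=717 -> [458, 717]
L3: h(458,717)=(458*31+717)%997=957 -> [957]

Answer: 957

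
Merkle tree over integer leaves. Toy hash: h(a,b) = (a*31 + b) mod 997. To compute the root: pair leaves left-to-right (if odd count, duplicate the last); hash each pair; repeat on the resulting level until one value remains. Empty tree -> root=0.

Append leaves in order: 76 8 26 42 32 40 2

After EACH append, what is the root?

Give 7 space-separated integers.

After append 76 (leaves=[76]):
  L0: [76]
  root=76
After append 8 (leaves=[76, 8]):
  L0: [76, 8]
  L1: h(76,8)=(76*31+8)%997=370 -> [370]
  root=370
After append 26 (leaves=[76, 8, 26]):
  L0: [76, 8, 26]
  L1: h(76,8)=(76*31+8)%997=370 h(26,26)=(26*31+26)%997=832 -> [370, 832]
  L2: h(370,832)=(370*31+832)%997=338 -> [338]
  root=338
After append 42 (leaves=[76, 8, 26, 42]):
  L0: [76, 8, 26, 42]
  L1: h(76,8)=(76*31+8)%997=370 h(26,42)=(26*31+42)%997=848 -> [370, 848]
  L2: h(370,848)=(370*31+848)%997=354 -> [354]
  root=354
After append 32 (leaves=[76, 8, 26, 42, 32]):
  L0: [76, 8, 26, 42, 32]
  L1: h(76,8)=(76*31+8)%997=370 h(26,42)=(26*31+42)%997=848 h(32,32)=(32*31+32)%997=27 -> [370, 848, 27]
  L2: h(370,848)=(370*31+848)%997=354 h(27,27)=(27*31+27)%997=864 -> [354, 864]
  L3: h(354,864)=(354*31+864)%997=871 -> [871]
  root=871
After append 40 (leaves=[76, 8, 26, 42, 32, 40]):
  L0: [76, 8, 26, 42, 32, 40]
  L1: h(76,8)=(76*31+8)%997=370 h(26,42)=(26*31+42)%997=848 h(32,40)=(32*31+40)%997=35 -> [370, 848, 35]
  L2: h(370,848)=(370*31+848)%997=354 h(35,35)=(35*31+35)%997=123 -> [354, 123]
  L3: h(354,123)=(354*31+123)%997=130 -> [130]
  root=130
After append 2 (leaves=[76, 8, 26, 42, 32, 40, 2]):
  L0: [76, 8, 26, 42, 32, 40, 2]
  L1: h(76,8)=(76*31+8)%997=370 h(26,42)=(26*31+42)%997=848 h(32,40)=(32*31+40)%997=35 h(2,2)=(2*31+2)%997=64 -> [370, 848, 35, 64]
  L2: h(370,848)=(370*31+848)%997=354 h(35,64)=(35*31+64)%997=152 -> [354, 152]
  L3: h(354,152)=(354*31+152)%997=159 -> [159]
  root=159

Answer: 76 370 338 354 871 130 159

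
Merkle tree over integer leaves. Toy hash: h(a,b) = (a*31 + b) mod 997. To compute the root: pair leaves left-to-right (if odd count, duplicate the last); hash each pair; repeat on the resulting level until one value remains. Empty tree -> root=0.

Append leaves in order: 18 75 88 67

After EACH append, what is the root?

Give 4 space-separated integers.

After append 18 (leaves=[18]):
  L0: [18]
  root=18
After append 75 (leaves=[18, 75]):
  L0: [18, 75]
  L1: h(18,75)=(18*31+75)%997=633 -> [633]
  root=633
After append 88 (leaves=[18, 75, 88]):
  L0: [18, 75, 88]
  L1: h(18,75)=(18*31+75)%997=633 h(88,88)=(88*31+88)%997=822 -> [633, 822]
  L2: h(633,822)=(633*31+822)%997=505 -> [505]
  root=505
After append 67 (leaves=[18, 75, 88, 67]):
  L0: [18, 75, 88, 67]
  L1: h(18,75)=(18*31+75)%997=633 h(88,67)=(88*31+67)%997=801 -> [633, 801]
  L2: h(633,801)=(633*31+801)%997=484 -> [484]
  root=484

Answer: 18 633 505 484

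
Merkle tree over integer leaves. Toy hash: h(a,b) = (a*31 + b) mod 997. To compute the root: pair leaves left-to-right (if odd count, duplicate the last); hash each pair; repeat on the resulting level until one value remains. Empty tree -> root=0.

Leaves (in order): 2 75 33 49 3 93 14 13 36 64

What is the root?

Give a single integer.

Answer: 78

Derivation:
L0: [2, 75, 33, 49, 3, 93, 14, 13, 36, 64]
L1: h(2,75)=(2*31+75)%997=137 h(33,49)=(33*31+49)%997=75 h(3,93)=(3*31+93)%997=186 h(14,13)=(14*31+13)%997=447 h(36,64)=(36*31+64)%997=183 -> [137, 75, 186, 447, 183]
L2: h(137,75)=(137*31+75)%997=334 h(186,447)=(186*31+447)%997=231 h(183,183)=(183*31+183)%997=871 -> [334, 231, 871]
L3: h(334,231)=(334*31+231)%997=615 h(871,871)=(871*31+871)%997=953 -> [615, 953]
L4: h(615,953)=(615*31+953)%997=78 -> [78]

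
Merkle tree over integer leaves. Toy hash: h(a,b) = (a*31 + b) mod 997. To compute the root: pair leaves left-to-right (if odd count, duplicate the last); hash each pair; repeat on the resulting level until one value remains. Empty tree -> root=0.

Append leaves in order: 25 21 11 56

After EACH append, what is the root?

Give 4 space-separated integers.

Answer: 25 796 103 148

Derivation:
After append 25 (leaves=[25]):
  L0: [25]
  root=25
After append 21 (leaves=[25, 21]):
  L0: [25, 21]
  L1: h(25,21)=(25*31+21)%997=796 -> [796]
  root=796
After append 11 (leaves=[25, 21, 11]):
  L0: [25, 21, 11]
  L1: h(25,21)=(25*31+21)%997=796 h(11,11)=(11*31+11)%997=352 -> [796, 352]
  L2: h(796,352)=(796*31+352)%997=103 -> [103]
  root=103
After append 56 (leaves=[25, 21, 11, 56]):
  L0: [25, 21, 11, 56]
  L1: h(25,21)=(25*31+21)%997=796 h(11,56)=(11*31+56)%997=397 -> [796, 397]
  L2: h(796,397)=(796*31+397)%997=148 -> [148]
  root=148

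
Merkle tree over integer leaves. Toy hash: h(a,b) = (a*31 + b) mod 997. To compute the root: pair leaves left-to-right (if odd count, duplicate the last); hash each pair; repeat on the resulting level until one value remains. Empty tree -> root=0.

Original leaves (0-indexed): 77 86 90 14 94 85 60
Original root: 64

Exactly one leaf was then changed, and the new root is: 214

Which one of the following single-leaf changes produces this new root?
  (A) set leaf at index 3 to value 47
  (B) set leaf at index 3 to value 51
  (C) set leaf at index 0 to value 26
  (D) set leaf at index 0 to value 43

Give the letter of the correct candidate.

Original leaves: [77, 86, 90, 14, 94, 85, 60]
Target new root: 214
Try each candidate change and compute the resulting root:
Candidate A: set leaf[3] = 47 -> leaves = [77, 86, 90, 47, 94, 85, 60]
  L0: [77, 86, 90, 47, 94, 85, 60]
  L1: h(77,86)=(77*31+86)%997=479 h(90,47)=(90*31+47)%997=843 h(94,85)=(94*31+85)%997=8 h(60,60)=(60*31+60)%997=923 -> [479, 843, 8, 923]
  L2: h(479,843)=(479*31+843)%997=737 h(8,923)=(8*31+923)%997=174 -> [737, 174]
  L3: h(737,174)=(737*31+174)%997=90 -> [90]
  root = 90 != target 214
Candidate B: set leaf[3] = 51 -> leaves = [77, 86, 90, 51, 94, 85, 60]
  L0: [77, 86, 90, 51, 94, 85, 60]
  L1: h(77,86)=(77*31+86)%997=479 h(90,51)=(90*31+51)%997=847 h(94,85)=(94*31+85)%997=8 h(60,60)=(60*31+60)%997=923 -> [479, 847, 8, 923]
  L2: h(479,847)=(479*31+847)%997=741 h(8,923)=(8*31+923)%997=174 -> [741, 174]
  L3: h(741,174)=(741*31+174)%997=214 -> [214]
  root = 214 == target 214  ** MATCH **
Candidate C: set leaf[0] = 26 -> leaves = [26, 86, 90, 14, 94, 85, 60]
  L0: [26, 86, 90, 14, 94, 85, 60]
  L1: h(26,86)=(26*31+86)%997=892 h(90,14)=(90*31+14)%997=810 h(94,85)=(94*31+85)%997=8 h(60,60)=(60*31+60)%997=923 -> [892, 810, 8, 923]
  L2: h(892,810)=(892*31+810)%997=546 h(8,923)=(8*31+923)%997=174 -> [546, 174]
  L3: h(546,174)=(546*31+174)%997=151 -> [151]
  root = 151 != target 214
Candidate D: set leaf[0] = 43 -> leaves = [43, 86, 90, 14, 94, 85, 60]
  L0: [43, 86, 90, 14, 94, 85, 60]
  L1: h(43,86)=(43*31+86)%997=422 h(90,14)=(90*31+14)%997=810 h(94,85)=(94*31+85)%997=8 h(60,60)=(60*31+60)%997=923 -> [422, 810, 8, 923]
  L2: h(422,810)=(422*31+810)%997=931 h(8,923)=(8*31+923)%997=174 -> [931, 174]
  L3: h(931,174)=(931*31+174)%997=122 -> [122]
  root = 122 != target 214
Candidate B produces the target root.

Answer: B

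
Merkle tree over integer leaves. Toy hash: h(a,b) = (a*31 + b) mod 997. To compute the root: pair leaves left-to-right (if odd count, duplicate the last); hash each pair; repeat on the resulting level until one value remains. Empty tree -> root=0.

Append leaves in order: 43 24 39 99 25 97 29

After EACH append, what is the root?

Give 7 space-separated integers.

After append 43 (leaves=[43]):
  L0: [43]
  root=43
After append 24 (leaves=[43, 24]):
  L0: [43, 24]
  L1: h(43,24)=(43*31+24)%997=360 -> [360]
  root=360
After append 39 (leaves=[43, 24, 39]):
  L0: [43, 24, 39]
  L1: h(43,24)=(43*31+24)%997=360 h(39,39)=(39*31+39)%997=251 -> [360, 251]
  L2: h(360,251)=(360*31+251)%997=444 -> [444]
  root=444
After append 99 (leaves=[43, 24, 39, 99]):
  L0: [43, 24, 39, 99]
  L1: h(43,24)=(43*31+24)%997=360 h(39,99)=(39*31+99)%997=311 -> [360, 311]
  L2: h(360,311)=(360*31+311)%997=504 -> [504]
  root=504
After append 25 (leaves=[43, 24, 39, 99, 25]):
  L0: [43, 24, 39, 99, 25]
  L1: h(43,24)=(43*31+24)%997=360 h(39,99)=(39*31+99)%997=311 h(25,25)=(25*31+25)%997=800 -> [360, 311, 800]
  L2: h(360,311)=(360*31+311)%997=504 h(800,800)=(800*31+800)%997=675 -> [504, 675]
  L3: h(504,675)=(504*31+675)%997=347 -> [347]
  root=347
After append 97 (leaves=[43, 24, 39, 99, 25, 97]):
  L0: [43, 24, 39, 99, 25, 97]
  L1: h(43,24)=(43*31+24)%997=360 h(39,99)=(39*31+99)%997=311 h(25,97)=(25*31+97)%997=872 -> [360, 311, 872]
  L2: h(360,311)=(360*31+311)%997=504 h(872,872)=(872*31+872)%997=985 -> [504, 985]
  L3: h(504,985)=(504*31+985)%997=657 -> [657]
  root=657
After append 29 (leaves=[43, 24, 39, 99, 25, 97, 29]):
  L0: [43, 24, 39, 99, 25, 97, 29]
  L1: h(43,24)=(43*31+24)%997=360 h(39,99)=(39*31+99)%997=311 h(25,97)=(25*31+97)%997=872 h(29,29)=(29*31+29)%997=928 -> [360, 311, 872, 928]
  L2: h(360,311)=(360*31+311)%997=504 h(872,928)=(872*31+928)%997=44 -> [504, 44]
  L3: h(504,44)=(504*31+44)%997=713 -> [713]
  root=713

Answer: 43 360 444 504 347 657 713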